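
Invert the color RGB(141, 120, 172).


Invert: (255-R, 255-G, 255-B)
R: 255-141 = 114
G: 255-120 = 135
B: 255-172 = 83
= RGB(114, 135, 83)


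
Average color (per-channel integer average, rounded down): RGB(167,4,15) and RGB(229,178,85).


Midpoint: each channel = ⌊(C₁+C₂)/2⌋
R: ⌊(167+229)/2⌋ = 198
G: ⌊(4+178)/2⌋ = 91
B: ⌊(15+85)/2⌋ = 50
= RGB(198, 91, 50)


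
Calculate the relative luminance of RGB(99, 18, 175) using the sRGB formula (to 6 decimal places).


Linearize each channel (sRGB transfer function): c = v/255; c_lin = c/12.92 if c ≤ 0.04045, else ((c+0.055)/1.055)^2.4
  R: 99/255 ≈ 0.388235 > 0.04045 → ((0.388235+0.055)/1.055)^2.4 ≈ 0.124772
  G: 18/255 ≈ 0.070588 > 0.04045 → ((0.070588+0.055)/1.055)^2.4 ≈ 0.006049
  B: 175/255 ≈ 0.686275 > 0.04045 → ((0.686275+0.055)/1.055)^2.4 ≈ 0.428690
R_lin = 0.124772, G_lin = 0.006049, B_lin = 0.428690
L = 0.2126×R + 0.7152×G + 0.0722×B
L = 0.2126×0.124772 + 0.7152×0.006049 + 0.0722×0.428690
L ≈ 0.061804


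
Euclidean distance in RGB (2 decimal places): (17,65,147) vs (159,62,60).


d = √[(R₁-R₂)² + (G₁-G₂)² + (B₁-B₂)²]
d = √[(17-159)² + (65-62)² + (147-60)²]
d = √[20164 + 9 + 7569]
d = √27742
d ≈ 166.56


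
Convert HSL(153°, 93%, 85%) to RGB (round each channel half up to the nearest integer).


H=153°, S=0.93, L=0.85
C = (1-|2L-1|)×S = (1-|0.70|)×0.93 = 0.279
H' = H/60 = 153/60 ≈ 2.5500; X = C×(1-|H' mod 2 - 1|) = 0.15345
m = L - C/2 = 0.85 - 0.1395 = 0.7105
Sector ⌊H'⌋ = 2 → (R',G',B') = (0.0, 0.279, 0.15345)
RGB = ((R'+m)×255, (G'+m)×255, (B'+m)×255) = (181.1775, 252.3225, 220.30725)
Round half up → RGB(181, 252, 220)


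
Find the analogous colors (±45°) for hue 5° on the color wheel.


Base hue: 5°
Left analog: (5 - 45) mod 360 = 320°
Right analog: (5 + 45) mod 360 = 50°
Analogous hues = 320° and 50°


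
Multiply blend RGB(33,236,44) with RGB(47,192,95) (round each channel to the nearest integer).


Multiply: C = A×B/255, rounded to nearest integer
R: 33×47/255 = 1551/255 ≈ 6.082 → 6
G: 236×192/255 = 45312/255 ≈ 177.694 → 178
B: 44×95/255 = 4180/255 ≈ 16.392 → 16
= RGB(6, 178, 16)


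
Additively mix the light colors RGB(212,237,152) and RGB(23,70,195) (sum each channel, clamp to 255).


Additive: each channel = min(255, C₁+C₂)
R: 212+23 = 235 → 235
G: 237+70 = 307 → 255
B: 152+195 = 347 → 255
= RGB(235, 255, 255)


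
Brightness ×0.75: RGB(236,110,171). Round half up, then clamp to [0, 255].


Multiply each channel by 0.75, round half up, clamp to [0, 255]
R: 236×0.75 = 177
G: 110×0.75 = 82.5 → round → 83
B: 171×0.75 = 128.25 → round → 128
= RGB(177, 83, 128)


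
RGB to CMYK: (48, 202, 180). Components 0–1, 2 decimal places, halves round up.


R'=48/255≈0.1882, G'=202/255≈0.7922, B'=180/255≈0.7059
K = 1 - max(R',G',B') = 1 - 202/255 = 53/255 = 0.20784… → 0.21
(1-R'-K)/(1-K) simplifies to (max-R)/max with max = 202:
C = (202-48)/202 = 154/202 = 0.76237… → 0.76
M = (202-202)/202 = 0/202 = 0 → 0.00
Y = (202-180)/202 = 22/202 = 0.10891… → 0.11
= CMYK(0.76, 0.00, 0.11, 0.21)


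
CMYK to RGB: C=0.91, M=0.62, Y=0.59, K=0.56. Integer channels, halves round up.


R = 255 × (1-C) × (1-K) = 255 × 0.09 × 0.44 = 10.098 → 10
G = 255 × (1-M) × (1-K) = 255 × 0.38 × 0.44 = 42.636 → 43
B = 255 × (1-Y) × (1-K) = 255 × 0.41 × 0.44 = 46.002 → 46
= RGB(10, 43, 46)


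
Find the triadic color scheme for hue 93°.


Triadic: equally spaced at 120° intervals
H1 = 93°
H2 = (93 + 120) mod 360 = 213°
H3 = (93 + 240) mod 360 = 333°
Triadic = 93°, 213°, 333°


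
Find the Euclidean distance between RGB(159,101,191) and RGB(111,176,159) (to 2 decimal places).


d = √[(R₁-R₂)² + (G₁-G₂)² + (B₁-B₂)²]
d = √[(159-111)² + (101-176)² + (191-159)²]
d = √[2304 + 5625 + 1024]
d = √8953
d ≈ 94.62


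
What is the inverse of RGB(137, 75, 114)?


Invert: (255-R, 255-G, 255-B)
R: 255-137 = 118
G: 255-75 = 180
B: 255-114 = 141
= RGB(118, 180, 141)


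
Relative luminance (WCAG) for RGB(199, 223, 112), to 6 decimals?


Linearize each channel (sRGB transfer function): c = v/255; c_lin = c/12.92 if c ≤ 0.04045, else ((c+0.055)/1.055)^2.4
  R: 199/255 ≈ 0.780392 > 0.04045 → ((0.780392+0.055)/1.055)^2.4 ≈ 0.571125
  G: 223/255 ≈ 0.874510 > 0.04045 → ((0.874510+0.055)/1.055)^2.4 ≈ 0.737910
  B: 112/255 ≈ 0.439216 > 0.04045 → ((0.439216+0.055)/1.055)^2.4 ≈ 0.162029
R_lin = 0.571125, G_lin = 0.737910, B_lin = 0.162029
L = 0.2126×R + 0.7152×G + 0.0722×B
L = 0.2126×0.571125 + 0.7152×0.737910 + 0.0722×0.162029
L ≈ 0.660873


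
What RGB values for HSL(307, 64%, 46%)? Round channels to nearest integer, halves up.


H=307°, S=0.64, L=0.46
C = (1-|2L-1|)×S = (1-|-0.08|)×0.64 = 0.5888
H' = H/60 = 307/60 ≈ 5.1167; X = C×(1-|H' mod 2 - 1|) ≈ 0.5201
m = L - C/2 = 0.46 - 0.2944 = 0.1656
Sector ⌊H'⌋ = 5 → (R',G',B') = (0.5888, 0.0, ≈0.5201)
RGB = ((R'+m)×255, (G'+m)×255, (B'+m)×255) = (192.372, 42.228, 174.8552)
Round half up → RGB(192, 42, 175)


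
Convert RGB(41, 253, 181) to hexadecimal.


R = 41 → 29 (hex)
G = 253 → FD (hex)
B = 181 → B5 (hex)
Hex = #29FDB5


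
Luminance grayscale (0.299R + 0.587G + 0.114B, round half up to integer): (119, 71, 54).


Gray = 0.299×R + 0.587×G + 0.114×B
Gray = 0.299×119 + 0.587×71 + 0.114×54
Gray = 35.581 + 41.677 + 6.156
Gray = 83.414 → round half up → 83
Gray = 83


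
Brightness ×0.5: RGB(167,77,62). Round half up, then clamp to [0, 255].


Multiply each channel by 0.5, round half up, clamp to [0, 255]
R: 167×0.5 = 83.5 → round → 84
G: 77×0.5 = 38.5 → round → 39
B: 62×0.5 = 31
= RGB(84, 39, 31)


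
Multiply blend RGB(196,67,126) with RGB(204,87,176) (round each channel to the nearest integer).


Multiply: C = A×B/255, rounded to nearest integer
R: 196×204/255 = 39984/255 ≈ 156.800 → 157
G: 67×87/255 = 5829/255 ≈ 22.859 → 23
B: 126×176/255 = 22176/255 ≈ 86.965 → 87
= RGB(157, 23, 87)


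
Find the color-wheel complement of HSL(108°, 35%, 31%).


Complement = opposite side of color wheel = hue + 180°
H' = (108 + 180) mod 360 = 288°
S and L unchanged.
= HSL(288°, 35%, 31%)


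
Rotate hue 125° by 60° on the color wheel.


New hue = (H + rotation) mod 360
New hue = (125 + 60) mod 360
= 185 mod 360
= 185°


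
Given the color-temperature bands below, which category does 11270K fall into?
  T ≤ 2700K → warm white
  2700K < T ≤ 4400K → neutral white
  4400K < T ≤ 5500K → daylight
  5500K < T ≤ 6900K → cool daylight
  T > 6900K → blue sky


Temperature: 11270K
11270K > 6900K → blue sky
Classification: blue sky


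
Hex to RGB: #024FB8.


02 → 2 (R)
4F → 79 (G)
B8 → 184 (B)
= RGB(2, 79, 184)


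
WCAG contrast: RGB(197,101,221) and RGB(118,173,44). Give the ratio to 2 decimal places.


Linearize each sRGB channel c=v/255: c/12.92 if c ≤ 0.04045 else ((c+0.055)/1.055)^2.4
L = 0.2126×R_lin + 0.7152×G_lin + 0.0722×B_lin
Color 1 (197,101,221):
  R=197: 197/255≈0.7725 > 0.04045 → ((0.7725+0.055)/1.055)^2.4 ≈ 0.55834
  G=101: 101/255≈0.3961 > 0.04045 → ((0.3961+0.055)/1.055)^2.4 ≈ 0.13014
  B=221: 221/255≈0.8667 > 0.04045 → ((0.8667+0.055)/1.055)^2.4 ≈ 0.72306
  L1 = 0.2126×0.55834 + 0.7152×0.13014 + 0.0722×0.72306 ≈ 0.26398
Color 2 (118,173,44):
  R=118: 118/255≈0.4627 > 0.04045 → ((0.4627+0.055)/1.055)^2.4 ≈ 0.18116
  G=173: 173/255≈0.6784 > 0.04045 → ((0.6784+0.055)/1.055)^2.4 ≈ 0.41789
  B=44: 44/255≈0.1725 > 0.04045 → ((0.1725+0.055)/1.055)^2.4 ≈ 0.02519
  L2 = 0.2126×0.18116 + 0.7152×0.41789 + 0.0722×0.02519 ≈ 0.33921
Lighter = 0.33921, Darker = 0.26398
Ratio = (L_lighter + 0.05) / (L_darker + 0.05)
Ratio = (0.33921 + 0.05) / (0.26398 + 0.05) = 0.38921 / 0.31398 ≈ 1.2396
Ratio ≈ 1.24:1


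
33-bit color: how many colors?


Colors = 2^bits = 2^33
= 8,589,934,592 colors


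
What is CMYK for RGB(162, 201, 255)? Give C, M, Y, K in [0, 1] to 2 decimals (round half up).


R'=162/255≈0.6353, G'=201/255≈0.7882, B'=255/255≈1.0000
K = 1 - max(R',G',B') = 1 - 255/255 = 0/255 = 0 → 0.00
(1-R'-K)/(1-K) simplifies to (max-R)/max with max = 255:
C = (255-162)/255 = 93/255 = 0.36470… → 0.36
M = (255-201)/255 = 54/255 = 0.21176… → 0.21
Y = (255-255)/255 = 0/255 = 0 → 0.00
= CMYK(0.36, 0.21, 0.00, 0.00)


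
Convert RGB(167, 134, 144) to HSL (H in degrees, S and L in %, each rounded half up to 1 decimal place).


Normalize: R'=167/255≈0.6549, G'=134/255≈0.5255, B'=144/255≈0.5647
Max=167/255, Min=134/255, Δ=Max-Min=33/255
L = (Max+Min)/2 = (167+134)/510 = 301/510 = 0.59019… → L = 59.0%
L > 0.5 → S = Δ/(2-Max-Min) = 33/(510-167-134) = 33/209 = 0.15789… → S = 15.8%
(the 1/255 factors cancel in S and H, so raw channel differences can be used)
Max is R' → H = 60 × (((G-B)/Δ) mod 6) = 60 × (((134-144)/33) mod 6)
  (-10)/33 = -0.3030…; negative, so add 6 → 5.6969…
  H = 60 × 5.6969… = 341.818…° → H = 341.8°
= HSL(341.8°, 15.8%, 59.0%)


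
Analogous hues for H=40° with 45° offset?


Base hue: 40°
Left analog: (40 - 45) mod 360 = 355°
Right analog: (40 + 45) mod 360 = 85°
Analogous hues = 355° and 85°


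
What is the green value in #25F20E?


Color: #25F20E
R = 25 = 37
G = F2 = 242
B = 0E = 14
Green = 242


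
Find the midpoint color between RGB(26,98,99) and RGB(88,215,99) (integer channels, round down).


Midpoint: each channel = ⌊(C₁+C₂)/2⌋
R: ⌊(26+88)/2⌋ = 57
G: ⌊(98+215)/2⌋ = 156
B: ⌊(99+99)/2⌋ = 99
= RGB(57, 156, 99)


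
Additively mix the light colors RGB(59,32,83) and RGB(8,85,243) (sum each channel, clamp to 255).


Additive: each channel = min(255, C₁+C₂)
R: 59+8 = 67 → 67
G: 32+85 = 117 → 117
B: 83+243 = 326 → 255
= RGB(67, 117, 255)


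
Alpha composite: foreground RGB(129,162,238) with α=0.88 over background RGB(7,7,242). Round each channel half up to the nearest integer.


C = α×F + (1-α)×B, with 1-α = 0.12
R: 0.88×129 + 0.12×7 = 113.52 + 0.84 = 114.36 → 114
G: 0.88×162 + 0.12×7 = 142.56 + 0.84 = 143.40 → 143
B: 0.88×238 + 0.12×242 = 209.44 + 29.04 = 238.48 → 238
= RGB(114, 143, 238)


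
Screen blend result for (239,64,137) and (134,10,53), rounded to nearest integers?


Screen: C = 255 - (255-A)×(255-B)/255, rounded to nearest integer
R: 255 - (255-239)×(255-134)/255 = 255 - 1936/255 ≈ 255 - 7.592 = 247.408 → 247
G: 255 - (255-64)×(255-10)/255 = 255 - 46795/255 ≈ 255 - 183.510 = 71.490 → 71
B: 255 - (255-137)×(255-53)/255 = 255 - 23836/255 ≈ 255 - 93.475 = 161.525 → 162
= RGB(247, 71, 162)


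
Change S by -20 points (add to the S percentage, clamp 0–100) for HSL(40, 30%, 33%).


Original S = 30%
Adjustment = -20 percentage points
New S = 30 + (-20) = 10
Clamp to [0, 100] → 10
= HSL(40°, 10%, 33%)


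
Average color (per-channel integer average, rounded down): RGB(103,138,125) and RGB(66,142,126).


Midpoint: each channel = ⌊(C₁+C₂)/2⌋
R: ⌊(103+66)/2⌋ = 84
G: ⌊(138+142)/2⌋ = 140
B: ⌊(125+126)/2⌋ = 125
= RGB(84, 140, 125)


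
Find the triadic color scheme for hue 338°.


Triadic: equally spaced at 120° intervals
H1 = 338°
H2 = (338 + 120) mod 360 = 98°
H3 = (338 + 240) mod 360 = 218°
Triadic = 338°, 98°, 218°


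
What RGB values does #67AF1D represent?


67 → 103 (R)
AF → 175 (G)
1D → 29 (B)
= RGB(103, 175, 29)


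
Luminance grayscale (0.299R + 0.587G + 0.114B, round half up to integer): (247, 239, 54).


Gray = 0.299×R + 0.587×G + 0.114×B
Gray = 0.299×247 + 0.587×239 + 0.114×54
Gray = 73.853 + 140.293 + 6.156
Gray = 220.302 → round half up → 220
Gray = 220


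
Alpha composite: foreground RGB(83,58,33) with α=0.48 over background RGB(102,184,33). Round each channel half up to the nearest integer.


C = α×F + (1-α)×B, with 1-α = 0.52
R: 0.48×83 + 0.52×102 = 39.84 + 53.04 = 92.88 → 93
G: 0.48×58 + 0.52×184 = 27.84 + 95.68 = 123.52 → 124
B: 0.48×33 + 0.52×33 = 15.84 + 17.16 = 33.00 → 33
= RGB(93, 124, 33)


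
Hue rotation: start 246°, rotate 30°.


New hue = (H + rotation) mod 360
New hue = (246 + 30) mod 360
= 276 mod 360
= 276°


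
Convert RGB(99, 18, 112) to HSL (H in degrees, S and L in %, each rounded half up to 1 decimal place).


Normalize: R'=99/255≈0.3882, G'=18/255≈0.0706, B'=112/255≈0.4392
Max=112/255, Min=18/255, Δ=Max-Min=94/255
L = (Max+Min)/2 = (112+18)/510 = 130/510 = 0.25490… → L = 25.5%
L ≤ 0.5 → S = Δ/(Max+Min) = 94/(112+18) = 94/130 = 0.72307… → S = 72.3%
(the 1/255 factors cancel in S and H, so raw channel differences can be used)
Max is B' → H = 60 × ((R-G)/Δ + 4) = 60 × ((99-18)/94 + 4)
  81/94 + 4 = 0.8617… + 4 = 4.8617…
  H = 60 × 4.8617… = 291.702…° → H = 291.7°
= HSL(291.7°, 72.3%, 25.5%)


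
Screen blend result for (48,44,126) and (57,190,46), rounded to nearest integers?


Screen: C = 255 - (255-A)×(255-B)/255, rounded to nearest integer
R: 255 - (255-48)×(255-57)/255 = 255 - 40986/255 ≈ 255 - 160.729 = 94.271 → 94
G: 255 - (255-44)×(255-190)/255 = 255 - 13715/255 ≈ 255 - 53.784 = 201.216 → 201
B: 255 - (255-126)×(255-46)/255 = 255 - 26961/255 ≈ 255 - 105.729 = 149.271 → 149
= RGB(94, 201, 149)


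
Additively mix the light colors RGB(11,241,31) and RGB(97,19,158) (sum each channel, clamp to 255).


Additive: each channel = min(255, C₁+C₂)
R: 11+97 = 108 → 108
G: 241+19 = 260 → 255
B: 31+158 = 189 → 189
= RGB(108, 255, 189)


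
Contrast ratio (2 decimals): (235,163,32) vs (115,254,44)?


Linearize each sRGB channel c=v/255: c/12.92 if c ≤ 0.04045 else ((c+0.055)/1.055)^2.4
L = 0.2126×R_lin + 0.7152×G_lin + 0.0722×B_lin
Color 1 (235,163,32):
  R=235: 235/255≈0.9216 > 0.04045 → ((0.9216+0.055)/1.055)^2.4 ≈ 0.83077
  G=163: 163/255≈0.6392 > 0.04045 → ((0.6392+0.055)/1.055)^2.4 ≈ 0.36625
  B=32: 32/255≈0.1255 > 0.04045 → ((0.1255+0.055)/1.055)^2.4 ≈ 0.01444
  L1 = 0.2126×0.83077 + 0.7152×0.36625 + 0.0722×0.01444 ≈ 0.43961
Color 2 (115,254,44):
  R=115: 115/255≈0.4510 > 0.04045 → ((0.4510+0.055)/1.055)^2.4 ≈ 0.17144
  G=254: 254/255≈0.9961 > 0.04045 → ((0.9961+0.055)/1.055)^2.4 ≈ 0.99110
  B=44: 44/255≈0.1725 > 0.04045 → ((0.1725+0.055)/1.055)^2.4 ≈ 0.02519
  L2 = 0.2126×0.17144 + 0.7152×0.99110 + 0.0722×0.02519 ≈ 0.74710
Lighter = 0.74710, Darker = 0.43961
Ratio = (L_lighter + 0.05) / (L_darker + 0.05)
Ratio = (0.74710 + 0.05) / (0.43961 + 0.05) = 0.79710 / 0.48961 ≈ 1.6280
Ratio ≈ 1.63:1


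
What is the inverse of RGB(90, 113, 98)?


Invert: (255-R, 255-G, 255-B)
R: 255-90 = 165
G: 255-113 = 142
B: 255-98 = 157
= RGB(165, 142, 157)


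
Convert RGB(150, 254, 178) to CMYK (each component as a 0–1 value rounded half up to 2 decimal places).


R'=150/255≈0.5882, G'=254/255≈0.9961, B'=178/255≈0.6980
K = 1 - max(R',G',B') = 1 - 254/255 = 1/255 = 0.00392… → 0.00
(1-R'-K)/(1-K) simplifies to (max-R)/max with max = 254:
C = (254-150)/254 = 104/254 = 0.40944… → 0.41
M = (254-254)/254 = 0/254 = 0 → 0.00
Y = (254-178)/254 = 76/254 = 0.29921… → 0.30
= CMYK(0.41, 0.00, 0.30, 0.00)


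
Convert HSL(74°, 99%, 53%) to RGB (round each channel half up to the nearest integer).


H=74°, S=0.99, L=0.53
C = (1-|2L-1|)×S = (1-|0.06|)×0.99 = 0.9306
H' = H/60 = 74/60 ≈ 1.2333; X = C×(1-|H' mod 2 - 1|) = 0.71346
m = L - C/2 = 0.53 - 0.4653 = 0.0647
Sector ⌊H'⌋ = 1 → (R',G',B') = (0.71346, 0.9306, 0.0)
RGB = ((R'+m)×255, (G'+m)×255, (B'+m)×255) = (198.4308, 253.8015, 16.4985)
Round half up → RGB(198, 254, 16)


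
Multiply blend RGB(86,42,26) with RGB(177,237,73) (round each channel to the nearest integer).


Multiply: C = A×B/255, rounded to nearest integer
R: 86×177/255 = 15222/255 ≈ 59.694 → 60
G: 42×237/255 = 9954/255 ≈ 39.035 → 39
B: 26×73/255 = 1898/255 ≈ 7.443 → 7
= RGB(60, 39, 7)


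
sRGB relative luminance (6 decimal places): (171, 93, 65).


Linearize each channel (sRGB transfer function): c = v/255; c_lin = c/12.92 if c ≤ 0.04045, else ((c+0.055)/1.055)^2.4
  R: 171/255 ≈ 0.670588 > 0.04045 → ((0.670588+0.055)/1.055)^2.4 ≈ 0.407240
  G: 93/255 ≈ 0.364706 > 0.04045 → ((0.364706+0.055)/1.055)^2.4 ≈ 0.109462
  B: 65/255 ≈ 0.254902 > 0.04045 → ((0.254902+0.055)/1.055)^2.4 ≈ 0.052861
R_lin = 0.407240, G_lin = 0.109462, B_lin = 0.052861
L = 0.2126×R + 0.7152×G + 0.0722×B
L = 0.2126×0.407240 + 0.7152×0.109462 + 0.0722×0.052861
L ≈ 0.168683


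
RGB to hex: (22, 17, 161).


R = 22 → 16 (hex)
G = 17 → 11 (hex)
B = 161 → A1 (hex)
Hex = #1611A1


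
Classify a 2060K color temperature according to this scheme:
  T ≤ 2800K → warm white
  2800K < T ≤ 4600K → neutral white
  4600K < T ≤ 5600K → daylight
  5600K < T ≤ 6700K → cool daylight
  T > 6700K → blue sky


Temperature: 2060K
2060K ≤ 2800K → warm white
Classification: warm white


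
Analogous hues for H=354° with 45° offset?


Base hue: 354°
Left analog: (354 - 45) mod 360 = 309°
Right analog: (354 + 45) mod 360 = 39°
Analogous hues = 309° and 39°


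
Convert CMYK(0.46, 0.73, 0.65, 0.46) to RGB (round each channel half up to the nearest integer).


R = 255 × (1-C) × (1-K) = 255 × 0.54 × 0.54 = 74.358 → 74
G = 255 × (1-M) × (1-K) = 255 × 0.27 × 0.54 = 37.179 → 37
B = 255 × (1-Y) × (1-K) = 255 × 0.35 × 0.54 = 48.195 → 48
= RGB(74, 37, 48)


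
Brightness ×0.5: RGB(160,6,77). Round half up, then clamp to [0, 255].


Multiply each channel by 0.5, round half up, clamp to [0, 255]
R: 160×0.5 = 80
G: 6×0.5 = 3
B: 77×0.5 = 38.5 → round → 39
= RGB(80, 3, 39)


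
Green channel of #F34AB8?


Color: #F34AB8
R = F3 = 243
G = 4A = 74
B = B8 = 184
Green = 74


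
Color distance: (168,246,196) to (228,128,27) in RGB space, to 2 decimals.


d = √[(R₁-R₂)² + (G₁-G₂)² + (B₁-B₂)²]
d = √[(168-228)² + (246-128)² + (196-27)²]
d = √[3600 + 13924 + 28561]
d = √46085
d ≈ 214.67


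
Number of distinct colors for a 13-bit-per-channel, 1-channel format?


Total bits = 13 bits/channel × 1 channels = 13 bits
Distinct colors = 2^13
= 8,192 colors


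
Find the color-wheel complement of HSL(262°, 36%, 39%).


Complement = opposite side of color wheel = hue + 180°
H' = (262 + 180) mod 360 = 82°
S and L unchanged.
= HSL(82°, 36%, 39%)


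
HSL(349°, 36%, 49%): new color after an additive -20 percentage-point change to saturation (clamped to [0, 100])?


Original S = 36%
Adjustment = -20 percentage points
New S = 36 + (-20) = 16
Clamp to [0, 100] → 16
= HSL(349°, 16%, 49%)


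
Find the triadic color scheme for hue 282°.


Triadic: equally spaced at 120° intervals
H1 = 282°
H2 = (282 + 120) mod 360 = 42°
H3 = (282 + 240) mod 360 = 162°
Triadic = 282°, 42°, 162°


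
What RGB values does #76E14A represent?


76 → 118 (R)
E1 → 225 (G)
4A → 74 (B)
= RGB(118, 225, 74)


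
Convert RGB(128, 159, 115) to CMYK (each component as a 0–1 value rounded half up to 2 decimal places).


R'=128/255≈0.5020, G'=159/255≈0.6235, B'=115/255≈0.4510
K = 1 - max(R',G',B') = 1 - 159/255 = 96/255 = 0.37647… → 0.38
(1-R'-K)/(1-K) simplifies to (max-R)/max with max = 159:
C = (159-128)/159 = 31/159 = 0.19496… → 0.19
M = (159-159)/159 = 0/159 = 0 → 0.00
Y = (159-115)/159 = 44/159 = 0.27672… → 0.28
= CMYK(0.19, 0.00, 0.28, 0.38)


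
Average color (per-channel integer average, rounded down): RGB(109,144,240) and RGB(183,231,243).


Midpoint: each channel = ⌊(C₁+C₂)/2⌋
R: ⌊(109+183)/2⌋ = 146
G: ⌊(144+231)/2⌋ = 187
B: ⌊(240+243)/2⌋ = 241
= RGB(146, 187, 241)


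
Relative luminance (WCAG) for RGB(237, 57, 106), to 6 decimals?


Linearize each channel (sRGB transfer function): c = v/255; c_lin = c/12.92 if c ≤ 0.04045, else ((c+0.055)/1.055)^2.4
  R: 237/255 ≈ 0.929412 > 0.04045 → ((0.929412+0.055)/1.055)^2.4 ≈ 0.846873
  G: 57/255 ≈ 0.223529 > 0.04045 → ((0.223529+0.055)/1.055)^2.4 ≈ 0.040915
  B: 106/255 ≈ 0.415686 > 0.04045 → ((0.415686+0.055)/1.055)^2.4 ≈ 0.144128
R_lin = 0.846873, G_lin = 0.040915, B_lin = 0.144128
L = 0.2126×R + 0.7152×G + 0.0722×B
L = 0.2126×0.846873 + 0.7152×0.040915 + 0.0722×0.144128
L ≈ 0.219714


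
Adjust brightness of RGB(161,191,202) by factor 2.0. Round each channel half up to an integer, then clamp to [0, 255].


Multiply each channel by 2.0, round half up, clamp to [0, 255]
R: 161×2.0 = 322 → clamp → 255
G: 191×2.0 = 382 → clamp → 255
B: 202×2.0 = 404 → clamp → 255
= RGB(255, 255, 255)


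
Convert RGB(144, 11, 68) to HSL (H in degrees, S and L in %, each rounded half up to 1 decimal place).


Normalize: R'=144/255≈0.5647, G'=11/255≈0.0431, B'=68/255≈0.2667
Max=144/255, Min=11/255, Δ=Max-Min=133/255
L = (Max+Min)/2 = (144+11)/510 = 155/510 = 0.30392… → L = 30.4%
L ≤ 0.5 → S = Δ/(Max+Min) = 133/(144+11) = 133/155 = 0.85806… → S = 85.8%
(the 1/255 factors cancel in S and H, so raw channel differences can be used)
Max is R' → H = 60 × (((G-B)/Δ) mod 6) = 60 × (((11-68)/133) mod 6)
  (-57)/133 = -0.4285…; negative, so add 6 → 5.5714…
  H = 60 × 5.5714… = 334.285…° → H = 334.3°
= HSL(334.3°, 85.8%, 30.4%)


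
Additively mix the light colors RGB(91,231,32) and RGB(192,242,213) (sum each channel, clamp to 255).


Additive: each channel = min(255, C₁+C₂)
R: 91+192 = 283 → 255
G: 231+242 = 473 → 255
B: 32+213 = 245 → 245
= RGB(255, 255, 245)


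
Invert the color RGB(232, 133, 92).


Invert: (255-R, 255-G, 255-B)
R: 255-232 = 23
G: 255-133 = 122
B: 255-92 = 163
= RGB(23, 122, 163)


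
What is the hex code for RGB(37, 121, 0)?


R = 37 → 25 (hex)
G = 121 → 79 (hex)
B = 0 → 00 (hex)
Hex = #257900


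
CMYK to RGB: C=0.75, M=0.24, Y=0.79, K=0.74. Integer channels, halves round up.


R = 255 × (1-C) × (1-K) = 255 × 0.25 × 0.26 = 16.575 → 17
G = 255 × (1-M) × (1-K) = 255 × 0.76 × 0.26 = 50.388 → 50
B = 255 × (1-Y) × (1-K) = 255 × 0.21 × 0.26 = 13.923 → 14
= RGB(17, 50, 14)


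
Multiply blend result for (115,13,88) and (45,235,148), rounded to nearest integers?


Multiply: C = A×B/255, rounded to nearest integer
R: 115×45/255 = 5175/255 ≈ 20.294 → 20
G: 13×235/255 = 3055/255 ≈ 11.980 → 12
B: 88×148/255 = 13024/255 ≈ 51.075 → 51
= RGB(20, 12, 51)


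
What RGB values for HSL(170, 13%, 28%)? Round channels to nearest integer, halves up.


H=170°, S=0.13, L=0.28
C = (1-|2L-1|)×S = (1-|-0.44|)×0.13 = 0.0728
H' = H/60 = 170/60 ≈ 2.8333; X = C×(1-|H' mod 2 - 1|) ≈ 0.0607
m = L - C/2 = 0.28 - 0.0364 = 0.2436
Sector ⌊H'⌋ = 2 → (R',G',B') = (0.0, 0.0728, ≈0.0607)
RGB = ((R'+m)×255, (G'+m)×255, (B'+m)×255) = (62.118, 80.682, 77.588)
Round half up → RGB(62, 81, 78)


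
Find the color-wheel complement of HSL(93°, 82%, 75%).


Complement = opposite side of color wheel = hue + 180°
H' = (93 + 180) mod 360 = 273°
S and L unchanged.
= HSL(273°, 82%, 75%)


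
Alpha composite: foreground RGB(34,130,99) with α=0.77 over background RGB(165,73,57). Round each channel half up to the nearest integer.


C = α×F + (1-α)×B, with 1-α = 0.23
R: 0.77×34 + 0.23×165 = 26.18 + 37.95 = 64.13 → 64
G: 0.77×130 + 0.23×73 = 100.10 + 16.79 = 116.89 → 117
B: 0.77×99 + 0.23×57 = 76.23 + 13.11 = 89.34 → 89
= RGB(64, 117, 89)


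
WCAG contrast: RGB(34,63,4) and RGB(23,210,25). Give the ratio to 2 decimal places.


Linearize each sRGB channel c=v/255: c/12.92 if c ≤ 0.04045 else ((c+0.055)/1.055)^2.4
L = 0.2126×R_lin + 0.7152×G_lin + 0.0722×B_lin
Color 1 (34,63,4):
  R=34: 34/255≈0.1333 > 0.04045 → ((0.1333+0.055)/1.055)^2.4 ≈ 0.01600
  G=63: 63/255≈0.2471 > 0.04045 → ((0.2471+0.055)/1.055)^2.4 ≈ 0.04971
  B=4: 4/255≈0.0157 ≤ 0.04045 → 0.0157/12.92 ≈ 0.00121
  L1 = 0.2126×0.01600 + 0.7152×0.04971 + 0.0722×0.00121 ≈ 0.03904
Color 2 (23,210,25):
  R=23: 23/255≈0.0902 > 0.04045 → ((0.0902+0.055)/1.055)^2.4 ≈ 0.00857
  G=210: 210/255≈0.8235 > 0.04045 → ((0.8235+0.055)/1.055)^2.4 ≈ 0.64448
  B=25: 25/255≈0.0980 > 0.04045 → ((0.0980+0.055)/1.055)^2.4 ≈ 0.00972
  L2 = 0.2126×0.00857 + 0.7152×0.64448 + 0.0722×0.00972 ≈ 0.46346
Lighter = 0.46346, Darker = 0.03904
Ratio = (L_lighter + 0.05) / (L_darker + 0.05)
Ratio = (0.46346 + 0.05) / (0.03904 + 0.05) = 0.51346 / 0.08904 ≈ 5.7667
Ratio ≈ 5.77:1


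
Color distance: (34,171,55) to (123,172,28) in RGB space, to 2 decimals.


d = √[(R₁-R₂)² + (G₁-G₂)² + (B₁-B₂)²]
d = √[(34-123)² + (171-172)² + (55-28)²]
d = √[7921 + 1 + 729]
d = √8651
d ≈ 93.01


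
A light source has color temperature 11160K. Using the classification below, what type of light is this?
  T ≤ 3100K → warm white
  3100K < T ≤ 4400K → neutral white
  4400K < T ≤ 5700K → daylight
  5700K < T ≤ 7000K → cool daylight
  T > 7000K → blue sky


Temperature: 11160K
11160K > 7000K → blue sky
Classification: blue sky


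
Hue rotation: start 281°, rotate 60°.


New hue = (H + rotation) mod 360
New hue = (281 + 60) mod 360
= 341 mod 360
= 341°


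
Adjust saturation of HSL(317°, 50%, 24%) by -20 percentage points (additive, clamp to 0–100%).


Original S = 50%
Adjustment = -20 percentage points
New S = 50 + (-20) = 30
Clamp to [0, 100] → 30
= HSL(317°, 30%, 24%)


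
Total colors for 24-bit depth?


Colors = 2^bits = 2^24
= 16,777,216 colors


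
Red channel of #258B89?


Color: #258B89
R = 25 = 37
G = 8B = 139
B = 89 = 137
Red = 37


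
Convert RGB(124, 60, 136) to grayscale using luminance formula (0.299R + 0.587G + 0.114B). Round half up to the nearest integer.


Gray = 0.299×R + 0.587×G + 0.114×B
Gray = 0.299×124 + 0.587×60 + 0.114×136
Gray = 37.076 + 35.220 + 15.504
Gray = 87.800 → round half up → 88
Gray = 88


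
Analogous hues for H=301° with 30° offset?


Base hue: 301°
Left analog: (301 - 30) mod 360 = 271°
Right analog: (301 + 30) mod 360 = 331°
Analogous hues = 271° and 331°


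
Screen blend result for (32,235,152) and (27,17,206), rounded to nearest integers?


Screen: C = 255 - (255-A)×(255-B)/255, rounded to nearest integer
R: 255 - (255-32)×(255-27)/255 = 255 - 50844/255 ≈ 255 - 199.388 = 55.612 → 56
G: 255 - (255-235)×(255-17)/255 = 255 - 4760/255 ≈ 255 - 18.667 = 236.333 → 236
B: 255 - (255-152)×(255-206)/255 = 255 - 5047/255 ≈ 255 - 19.792 = 235.208 → 235
= RGB(56, 236, 235)


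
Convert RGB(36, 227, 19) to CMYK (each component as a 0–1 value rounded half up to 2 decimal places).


R'=36/255≈0.1412, G'=227/255≈0.8902, B'=19/255≈0.0745
K = 1 - max(R',G',B') = 1 - 227/255 = 28/255 = 0.10980… → 0.11
(1-R'-K)/(1-K) simplifies to (max-R)/max with max = 227:
C = (227-36)/227 = 191/227 = 0.84140… → 0.84
M = (227-227)/227 = 0/227 = 0 → 0.00
Y = (227-19)/227 = 208/227 = 0.91629… → 0.92
= CMYK(0.84, 0.00, 0.92, 0.11)


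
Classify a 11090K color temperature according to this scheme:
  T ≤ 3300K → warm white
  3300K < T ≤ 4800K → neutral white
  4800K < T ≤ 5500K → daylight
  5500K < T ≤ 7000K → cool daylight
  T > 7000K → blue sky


Temperature: 11090K
11090K > 7000K → blue sky
Classification: blue sky


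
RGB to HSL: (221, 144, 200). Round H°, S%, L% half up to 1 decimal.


Normalize: R'=221/255≈0.8667, G'=144/255≈0.5647, B'=200/255≈0.7843
Max=221/255, Min=144/255, Δ=Max-Min=77/255
L = (Max+Min)/2 = (221+144)/510 = 365/510 = 0.71568… → L = 71.6%
L > 0.5 → S = Δ/(2-Max-Min) = 77/(510-221-144) = 77/145 = 0.53103… → S = 53.1%
(the 1/255 factors cancel in S and H, so raw channel differences can be used)
Max is R' → H = 60 × (((G-B)/Δ) mod 6) = 60 × (((144-200)/77) mod 6)
  (-56)/77 = -0.7272…; negative, so add 6 → 5.2727…
  H = 60 × 5.2727… = 316.363…° → H = 316.4°
= HSL(316.4°, 53.1%, 71.6%)


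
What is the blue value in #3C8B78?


Color: #3C8B78
R = 3C = 60
G = 8B = 139
B = 78 = 120
Blue = 120


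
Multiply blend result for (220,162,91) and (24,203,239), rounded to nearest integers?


Multiply: C = A×B/255, rounded to nearest integer
R: 220×24/255 = 5280/255 ≈ 20.706 → 21
G: 162×203/255 = 32886/255 ≈ 128.965 → 129
B: 91×239/255 = 21749/255 ≈ 85.290 → 85
= RGB(21, 129, 85)


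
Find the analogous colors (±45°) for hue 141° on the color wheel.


Base hue: 141°
Left analog: (141 - 45) mod 360 = 96°
Right analog: (141 + 45) mod 360 = 186°
Analogous hues = 96° and 186°


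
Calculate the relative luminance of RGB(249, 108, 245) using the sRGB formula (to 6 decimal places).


Linearize each channel (sRGB transfer function): c = v/255; c_lin = c/12.92 if c ≤ 0.04045, else ((c+0.055)/1.055)^2.4
  R: 249/255 ≈ 0.976471 > 0.04045 → ((0.976471+0.055)/1.055)^2.4 ≈ 0.947307
  G: 108/255 ≈ 0.423529 > 0.04045 → ((0.423529+0.055)/1.055)^2.4 ≈ 0.149960
  B: 245/255 ≈ 0.960784 > 0.04045 → ((0.960784+0.055)/1.055)^2.4 ≈ 0.913099
R_lin = 0.947307, G_lin = 0.149960, B_lin = 0.913099
L = 0.2126×R + 0.7152×G + 0.0722×B
L = 0.2126×0.947307 + 0.7152×0.149960 + 0.0722×0.913099
L ≈ 0.374574


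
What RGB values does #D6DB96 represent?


D6 → 214 (R)
DB → 219 (G)
96 → 150 (B)
= RGB(214, 219, 150)


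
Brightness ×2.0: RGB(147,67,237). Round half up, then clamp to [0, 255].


Multiply each channel by 2.0, round half up, clamp to [0, 255]
R: 147×2.0 = 294 → clamp → 255
G: 67×2.0 = 134
B: 237×2.0 = 474 → clamp → 255
= RGB(255, 134, 255)


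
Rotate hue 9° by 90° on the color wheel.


New hue = (H + rotation) mod 360
New hue = (9 + 90) mod 360
= 99 mod 360
= 99°


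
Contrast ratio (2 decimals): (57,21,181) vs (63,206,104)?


Linearize each sRGB channel c=v/255: c/12.92 if c ≤ 0.04045 else ((c+0.055)/1.055)^2.4
L = 0.2126×R_lin + 0.7152×G_lin + 0.0722×B_lin
Color 1 (57,21,181):
  R=57: 57/255≈0.2235 > 0.04045 → ((0.2235+0.055)/1.055)^2.4 ≈ 0.04092
  G=21: 21/255≈0.0824 > 0.04045 → ((0.0824+0.055)/1.055)^2.4 ≈ 0.00750
  B=181: 181/255≈0.7098 > 0.04045 → ((0.7098+0.055)/1.055)^2.4 ≈ 0.46208
  L1 = 0.2126×0.04092 + 0.7152×0.00750 + 0.0722×0.46208 ≈ 0.04742
Color 2 (63,206,104):
  R=63: 63/255≈0.2471 > 0.04045 → ((0.2471+0.055)/1.055)^2.4 ≈ 0.04971
  G=206: 206/255≈0.8078 > 0.04045 → ((0.8078+0.055)/1.055)^2.4 ≈ 0.61721
  B=104: 104/255≈0.4078 > 0.04045 → ((0.4078+0.055)/1.055)^2.4 ≈ 0.13843
  L2 = 0.2126×0.04971 + 0.7152×0.61721 + 0.0722×0.13843 ≈ 0.46199
Lighter = 0.46199, Darker = 0.04742
Ratio = (L_lighter + 0.05) / (L_darker + 0.05)
Ratio = (0.46199 + 0.05) / (0.04742 + 0.05) = 0.51199 / 0.09742 ≈ 5.2553
Ratio ≈ 5.26:1


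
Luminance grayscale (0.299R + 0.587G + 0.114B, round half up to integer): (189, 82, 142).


Gray = 0.299×R + 0.587×G + 0.114×B
Gray = 0.299×189 + 0.587×82 + 0.114×142
Gray = 56.511 + 48.134 + 16.188
Gray = 120.833 → round half up → 121
Gray = 121


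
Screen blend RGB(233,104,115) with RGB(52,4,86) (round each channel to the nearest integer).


Screen: C = 255 - (255-A)×(255-B)/255, rounded to nearest integer
R: 255 - (255-233)×(255-52)/255 = 255 - 4466/255 ≈ 255 - 17.514 = 237.486 → 237
G: 255 - (255-104)×(255-4)/255 = 255 - 37901/255 ≈ 255 - 148.631 = 106.369 → 106
B: 255 - (255-115)×(255-86)/255 = 255 - 23660/255 ≈ 255 - 92.784 = 162.216 → 162
= RGB(237, 106, 162)


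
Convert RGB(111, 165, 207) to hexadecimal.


R = 111 → 6F (hex)
G = 165 → A5 (hex)
B = 207 → CF (hex)
Hex = #6FA5CF


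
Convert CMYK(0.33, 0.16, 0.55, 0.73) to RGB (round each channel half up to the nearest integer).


R = 255 × (1-C) × (1-K) = 255 × 0.67 × 0.27 = 46.1295 → 46
G = 255 × (1-M) × (1-K) = 255 × 0.84 × 0.27 = 57.834 → 58
B = 255 × (1-Y) × (1-K) = 255 × 0.45 × 0.27 = 30.9825 → 31
= RGB(46, 58, 31)


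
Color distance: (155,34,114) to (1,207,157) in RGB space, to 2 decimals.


d = √[(R₁-R₂)² + (G₁-G₂)² + (B₁-B₂)²]
d = √[(155-1)² + (34-207)² + (114-157)²]
d = √[23716 + 29929 + 1849]
d = √55494
d ≈ 235.57


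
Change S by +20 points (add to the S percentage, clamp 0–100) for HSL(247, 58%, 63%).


Original S = 58%
Adjustment = +20 percentage points
New S = 58 + (20) = 78
Clamp to [0, 100] → 78
= HSL(247°, 78%, 63%)


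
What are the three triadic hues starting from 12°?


Triadic: equally spaced at 120° intervals
H1 = 12°
H2 = (12 + 120) mod 360 = 132°
H3 = (12 + 240) mod 360 = 252°
Triadic = 12°, 132°, 252°


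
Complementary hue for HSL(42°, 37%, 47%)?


Complement = opposite side of color wheel = hue + 180°
H' = (42 + 180) mod 360 = 222°
S and L unchanged.
= HSL(222°, 37%, 47%)


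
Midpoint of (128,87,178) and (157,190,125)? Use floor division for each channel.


Midpoint: each channel = ⌊(C₁+C₂)/2⌋
R: ⌊(128+157)/2⌋ = 142
G: ⌊(87+190)/2⌋ = 138
B: ⌊(178+125)/2⌋ = 151
= RGB(142, 138, 151)


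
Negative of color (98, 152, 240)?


Invert: (255-R, 255-G, 255-B)
R: 255-98 = 157
G: 255-152 = 103
B: 255-240 = 15
= RGB(157, 103, 15)


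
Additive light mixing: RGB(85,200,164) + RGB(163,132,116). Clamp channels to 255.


Additive: each channel = min(255, C₁+C₂)
R: 85+163 = 248 → 248
G: 200+132 = 332 → 255
B: 164+116 = 280 → 255
= RGB(248, 255, 255)


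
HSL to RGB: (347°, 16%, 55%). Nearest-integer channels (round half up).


H=347°, S=0.16, L=0.55
C = (1-|2L-1|)×S = (1-|0.10|)×0.16 = 0.144
H' = H/60 = 347/60 ≈ 5.7833; X = C×(1-|H' mod 2 - 1|) = 0.0312
m = L - C/2 = 0.55 - 0.072 = 0.478
Sector ⌊H'⌋ = 5 → (R',G',B') = (0.144, 0.0, 0.0312)
RGB = ((R'+m)×255, (G'+m)×255, (B'+m)×255) = (158.61, 121.89, 129.846)
Round half up → RGB(159, 122, 130)


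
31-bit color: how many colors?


Colors = 2^bits = 2^31
= 2,147,483,648 colors


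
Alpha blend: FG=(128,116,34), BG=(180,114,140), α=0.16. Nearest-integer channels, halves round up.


C = α×F + (1-α)×B, with 1-α = 0.84
R: 0.16×128 + 0.84×180 = 20.48 + 151.20 = 171.68 → 172
G: 0.16×116 + 0.84×114 = 18.56 + 95.76 = 114.32 → 114
B: 0.16×34 + 0.84×140 = 5.44 + 117.60 = 123.04 → 123
= RGB(172, 114, 123)


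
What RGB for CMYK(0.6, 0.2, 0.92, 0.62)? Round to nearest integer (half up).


R = 255 × (1-C) × (1-K) = 255 × 0.40 × 0.38 = 38.76 → 39
G = 255 × (1-M) × (1-K) = 255 × 0.80 × 0.38 = 77.52 → 78
B = 255 × (1-Y) × (1-K) = 255 × 0.08 × 0.38 = 7.752 → 8
= RGB(39, 78, 8)


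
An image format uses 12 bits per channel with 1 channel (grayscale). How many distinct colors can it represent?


Total bits = 12 bits/channel × 1 channels = 12 bits
Distinct colors = 2^12
= 4,096 colors


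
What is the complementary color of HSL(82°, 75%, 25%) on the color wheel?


Complement = opposite side of color wheel = hue + 180°
H' = (82 + 180) mod 360 = 262°
S and L unchanged.
= HSL(262°, 75%, 25%)


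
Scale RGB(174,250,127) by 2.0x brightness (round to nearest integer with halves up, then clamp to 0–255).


Multiply each channel by 2.0, round half up, clamp to [0, 255]
R: 174×2.0 = 348 → clamp → 255
G: 250×2.0 = 500 → clamp → 255
B: 127×2.0 = 254
= RGB(255, 255, 254)


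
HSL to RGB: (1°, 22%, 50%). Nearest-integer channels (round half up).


H=1°, S=0.22, L=0.50
C = (1-|2L-1|)×S = (1-|0.00|)×0.22 = 0.22
H' = H/60 = 1/60 ≈ 0.0167; X = C×(1-|H' mod 2 - 1|) ≈ 0.0037
m = L - C/2 = 0.50 - 0.11 = 0.39
Sector ⌊H'⌋ = 0 → (R',G',B') = (0.22, ≈0.0037, 0.0)
RGB = ((R'+m)×255, (G'+m)×255, (B'+m)×255) = (155.55, 100.385, 99.45)
Round half up → RGB(156, 100, 99)


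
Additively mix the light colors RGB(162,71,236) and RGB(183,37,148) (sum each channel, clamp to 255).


Additive: each channel = min(255, C₁+C₂)
R: 162+183 = 345 → 255
G: 71+37 = 108 → 108
B: 236+148 = 384 → 255
= RGB(255, 108, 255)


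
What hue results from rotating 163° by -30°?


New hue = (H + rotation) mod 360
New hue = (163 -30) mod 360
= 133 mod 360
= 133°


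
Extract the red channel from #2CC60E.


Color: #2CC60E
R = 2C = 44
G = C6 = 198
B = 0E = 14
Red = 44


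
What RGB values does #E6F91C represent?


E6 → 230 (R)
F9 → 249 (G)
1C → 28 (B)
= RGB(230, 249, 28)


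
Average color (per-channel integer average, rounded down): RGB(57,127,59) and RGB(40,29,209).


Midpoint: each channel = ⌊(C₁+C₂)/2⌋
R: ⌊(57+40)/2⌋ = 48
G: ⌊(127+29)/2⌋ = 78
B: ⌊(59+209)/2⌋ = 134
= RGB(48, 78, 134)


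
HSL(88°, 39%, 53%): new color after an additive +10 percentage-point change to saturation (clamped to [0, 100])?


Original S = 39%
Adjustment = +10 percentage points
New S = 39 + (10) = 49
Clamp to [0, 100] → 49
= HSL(88°, 49%, 53%)


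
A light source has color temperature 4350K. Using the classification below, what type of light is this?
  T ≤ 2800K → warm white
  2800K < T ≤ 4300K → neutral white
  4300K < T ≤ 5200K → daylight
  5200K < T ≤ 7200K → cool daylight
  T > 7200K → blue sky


Temperature: 4350K
4300K < 4350K ≤ 5200K → daylight
Classification: daylight


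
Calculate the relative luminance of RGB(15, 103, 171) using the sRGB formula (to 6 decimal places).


Linearize each channel (sRGB transfer function): c = v/255; c_lin = c/12.92 if c ≤ 0.04045, else ((c+0.055)/1.055)^2.4
  R: 15/255 ≈ 0.058824 > 0.04045 → ((0.058824+0.055)/1.055)^2.4 ≈ 0.004777
  G: 103/255 ≈ 0.403922 > 0.04045 → ((0.403922+0.055)/1.055)^2.4 ≈ 0.135633
  B: 171/255 ≈ 0.670588 > 0.04045 → ((0.670588+0.055)/1.055)^2.4 ≈ 0.407240
R_lin = 0.004777, G_lin = 0.135633, B_lin = 0.407240
L = 0.2126×R + 0.7152×G + 0.0722×B
L = 0.2126×0.004777 + 0.7152×0.135633 + 0.0722×0.407240
L ≈ 0.127423


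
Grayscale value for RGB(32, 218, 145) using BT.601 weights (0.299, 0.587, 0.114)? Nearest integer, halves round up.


Gray = 0.299×R + 0.587×G + 0.114×B
Gray = 0.299×32 + 0.587×218 + 0.114×145
Gray = 9.568 + 127.966 + 16.530
Gray = 154.064 → round half up → 154
Gray = 154


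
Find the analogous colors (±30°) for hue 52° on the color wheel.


Base hue: 52°
Left analog: (52 - 30) mod 360 = 22°
Right analog: (52 + 30) mod 360 = 82°
Analogous hues = 22° and 82°


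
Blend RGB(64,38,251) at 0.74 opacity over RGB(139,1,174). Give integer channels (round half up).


C = α×F + (1-α)×B, with 1-α = 0.26
R: 0.74×64 + 0.26×139 = 47.36 + 36.14 = 83.50 → 84
G: 0.74×38 + 0.26×1 = 28.12 + 0.26 = 28.38 → 28
B: 0.74×251 + 0.26×174 = 185.74 + 45.24 = 230.98 → 231
= RGB(84, 28, 231)


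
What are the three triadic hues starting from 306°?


Triadic: equally spaced at 120° intervals
H1 = 306°
H2 = (306 + 120) mod 360 = 66°
H3 = (306 + 240) mod 360 = 186°
Triadic = 306°, 66°, 186°


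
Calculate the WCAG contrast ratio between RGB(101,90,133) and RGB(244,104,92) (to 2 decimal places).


Linearize each sRGB channel c=v/255: c/12.92 if c ≤ 0.04045 else ((c+0.055)/1.055)^2.4
L = 0.2126×R_lin + 0.7152×G_lin + 0.0722×B_lin
Color 1 (101,90,133):
  R=101: 101/255≈0.3961 > 0.04045 → ((0.3961+0.055)/1.055)^2.4 ≈ 0.13014
  G=90: 90/255≈0.3529 > 0.04045 → ((0.3529+0.055)/1.055)^2.4 ≈ 0.10224
  B=133: 133/255≈0.5216 > 0.04045 → ((0.5216+0.055)/1.055)^2.4 ≈ 0.23455
  L1 = 0.2126×0.13014 + 0.7152×0.10224 + 0.0722×0.23455 ≈ 0.11772
Color 2 (244,104,92):
  R=244: 244/255≈0.9569 > 0.04045 → ((0.9569+0.055)/1.055)^2.4 ≈ 0.90466
  G=104: 104/255≈0.4078 > 0.04045 → ((0.4078+0.055)/1.055)^2.4 ≈ 0.13843
  B=92: 92/255≈0.3608 > 0.04045 → ((0.3608+0.055)/1.055)^2.4 ≈ 0.10702
  L2 = 0.2126×0.90466 + 0.7152×0.13843 + 0.0722×0.10702 ≈ 0.29906
Lighter = 0.29906, Darker = 0.11772
Ratio = (L_lighter + 0.05) / (L_darker + 0.05)
Ratio = (0.29906 + 0.05) / (0.11772 + 0.05) = 0.34906 / 0.16772 ≈ 2.0812
Ratio ≈ 2.08:1
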